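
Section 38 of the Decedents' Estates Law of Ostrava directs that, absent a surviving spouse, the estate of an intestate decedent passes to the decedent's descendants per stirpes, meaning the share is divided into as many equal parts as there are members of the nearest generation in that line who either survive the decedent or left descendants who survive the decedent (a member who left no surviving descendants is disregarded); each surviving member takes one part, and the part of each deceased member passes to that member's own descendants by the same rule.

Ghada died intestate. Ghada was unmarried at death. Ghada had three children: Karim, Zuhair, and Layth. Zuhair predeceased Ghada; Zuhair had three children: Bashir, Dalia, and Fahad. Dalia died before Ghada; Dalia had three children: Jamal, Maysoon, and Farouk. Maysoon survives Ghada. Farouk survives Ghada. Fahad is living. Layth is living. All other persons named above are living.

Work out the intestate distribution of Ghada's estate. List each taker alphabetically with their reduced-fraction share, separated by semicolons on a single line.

Bashir 1/9; Fahad 1/9; Farouk 1/27; Jamal 1/27; Karim 1/3; Layth 1/3; Maysoon 1/27

There is no surviving spouse, so the entire estate passes to Ghada's descendants per stirpes.
The estate is divided into 3 equal shares of 1/3 among Karim, Zuhair, Layth.
Karim is living and takes 1/3.
Zuhair predeceased; the 1/3 allotted to Zuhair's branch passes to Zuhair's issue by representation.
The 1/3 is divided into 3 equal shares of 1/9 among Bashir, Dalia, Fahad.
Bashir is living and takes 1/9.
Dalia predeceased; the 1/9 allotted to Dalia's branch passes to Dalia's issue by representation.
The 1/9 is divided into 3 equal shares of 1/27 among Jamal, Maysoon, Farouk.
Jamal is living and takes 1/27.
Maysoon is living and takes 1/27.
Farouk is living and takes 1/27.
Fahad is living and takes 1/9.
Layth is living and takes 1/3.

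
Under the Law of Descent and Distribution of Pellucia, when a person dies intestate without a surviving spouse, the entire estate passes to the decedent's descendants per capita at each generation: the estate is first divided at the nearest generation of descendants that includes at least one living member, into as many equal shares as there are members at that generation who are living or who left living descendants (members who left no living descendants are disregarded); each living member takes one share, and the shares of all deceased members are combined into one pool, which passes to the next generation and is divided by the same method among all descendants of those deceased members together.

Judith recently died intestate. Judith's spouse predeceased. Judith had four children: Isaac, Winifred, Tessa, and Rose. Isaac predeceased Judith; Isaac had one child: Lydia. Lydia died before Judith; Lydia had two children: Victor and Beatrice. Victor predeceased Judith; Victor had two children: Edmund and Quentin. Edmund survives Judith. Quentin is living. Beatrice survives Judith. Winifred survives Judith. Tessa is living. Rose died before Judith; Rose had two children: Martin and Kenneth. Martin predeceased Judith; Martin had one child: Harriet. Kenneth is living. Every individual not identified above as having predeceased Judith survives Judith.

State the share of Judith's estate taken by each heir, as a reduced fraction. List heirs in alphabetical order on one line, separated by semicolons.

Beatrice 1/9; Edmund 1/18; Harriet 1/9; Kenneth 1/6; Quentin 1/18; Tessa 1/4; Winifred 1/4

There is no surviving spouse, so the entire estate passes to Judith's descendants per capita at each generation.
At generation 1 (Isaac, Winifred, Tessa, Rose) there are 4 shares of (1)/4 = 1/4 each.
Living: Winifred and Tessa — each takes 1/4.
Deceased: Isaac and Rose. Their combined 1/2 is pooled and carried to generation 2.
At generation 2 (Lydia, Martin, Kenneth) there are 3 shares of (1/2)/3 = 1/6 each.
Living: Kenneth — each takes 1/6.
Deceased: Lydia and Martin. Their combined 1/3 is pooled and carried to generation 3.
At generation 3 (Victor, Beatrice, Harriet) there are 3 shares of (1/3)/3 = 1/9 each.
Living: Beatrice and Harriet — each takes 1/9.
Deceased: Victor. That 1/9 share is carried to generation 4.
At generation 4 (Edmund, Quentin) there are 2 shares of (1/9)/2 = 1/18 each.
Living: Edmund and Quentin — each takes 1/18.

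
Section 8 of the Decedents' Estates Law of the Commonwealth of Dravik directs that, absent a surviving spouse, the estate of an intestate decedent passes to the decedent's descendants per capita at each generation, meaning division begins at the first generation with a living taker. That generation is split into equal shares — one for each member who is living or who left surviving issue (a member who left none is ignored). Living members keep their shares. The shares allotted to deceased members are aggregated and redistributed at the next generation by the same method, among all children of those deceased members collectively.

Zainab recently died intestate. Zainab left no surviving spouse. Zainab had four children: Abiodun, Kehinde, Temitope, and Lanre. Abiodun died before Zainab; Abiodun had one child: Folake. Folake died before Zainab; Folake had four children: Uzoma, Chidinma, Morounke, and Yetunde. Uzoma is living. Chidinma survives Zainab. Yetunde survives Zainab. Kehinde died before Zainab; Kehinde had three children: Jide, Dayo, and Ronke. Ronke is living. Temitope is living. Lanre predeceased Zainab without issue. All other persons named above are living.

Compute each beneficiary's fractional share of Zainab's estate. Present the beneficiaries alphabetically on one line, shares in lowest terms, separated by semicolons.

Chidinma 1/24; Dayo 1/6; Jide 1/6; Morounke 1/24; Ronke 1/6; Temitope 1/3; Uzoma 1/24; Yetunde 1/24

There is no surviving spouse, so the entire estate passes to Zainab's descendants per capita at each generation.
At generation 1 (Abiodun, Kehinde, Temitope) there are 3 shares of (1)/3 = 1/3 each.
Living: Temitope — each takes 1/3.
Deceased: Abiodun and Kehinde. Their combined 2/3 is pooled and carried to generation 2.
At generation 2 (Folake, Jide, Dayo, Ronke) there are 4 shares of (2/3)/4 = 1/6 each.
Living: Jide, Dayo, and Ronke — each takes 1/6.
Deceased: Folake. That 1/6 share is carried to generation 3.
At generation 3 (Uzoma, Chidinma, Morounke, Yetunde) there are 4 shares of (1/6)/4 = 1/24 each.
Living: Uzoma, Chidinma, Morounke, and Yetunde — each takes 1/24.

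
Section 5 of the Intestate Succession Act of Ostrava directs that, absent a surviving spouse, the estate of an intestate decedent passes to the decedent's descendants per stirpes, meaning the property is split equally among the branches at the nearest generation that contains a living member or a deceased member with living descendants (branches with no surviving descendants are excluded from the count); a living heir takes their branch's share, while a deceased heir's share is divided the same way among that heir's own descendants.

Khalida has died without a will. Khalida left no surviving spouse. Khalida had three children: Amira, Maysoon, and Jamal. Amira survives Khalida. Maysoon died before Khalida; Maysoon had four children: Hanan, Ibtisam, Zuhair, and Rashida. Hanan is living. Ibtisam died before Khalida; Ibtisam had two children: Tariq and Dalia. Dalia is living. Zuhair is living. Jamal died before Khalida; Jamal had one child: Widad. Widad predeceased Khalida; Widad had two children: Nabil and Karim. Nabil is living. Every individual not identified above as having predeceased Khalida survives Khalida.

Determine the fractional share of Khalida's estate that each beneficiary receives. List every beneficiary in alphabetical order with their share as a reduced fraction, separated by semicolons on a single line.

There is no surviving spouse, so the entire estate passes to Khalida's descendants per stirpes.
The estate is divided into 3 equal shares of 1/3 among Amira, Maysoon, Jamal.
Amira is living and takes 1/3.
Maysoon predeceased; the 1/3 allotted to Maysoon's branch passes to Maysoon's issue by representation.
The 1/3 is divided into 4 equal shares of 1/12 among Hanan, Ibtisam, Zuhair, Rashida.
Hanan is living and takes 1/12.
Ibtisam predeceased; the 1/12 allotted to Ibtisam's branch passes to Ibtisam's issue by representation.
The 1/12 is divided into 2 equal shares of 1/24 among Tariq, Dalia.
Tariq is living and takes 1/24.
Dalia is living and takes 1/24.
Zuhair is living and takes 1/12.
Rashida is living and takes 1/12.
Jamal predeceased; the 1/3 allotted to Jamal's branch passes to Jamal's issue by representation.
Widad's line is the sole branch at this level, so the full 1/3 passes to Widad's issue by representation.
The 1/3 is divided into 2 equal shares of 1/6 among Nabil, Karim.
Nabil is living and takes 1/6.
Karim is living and takes 1/6.

Amira 1/3; Dalia 1/24; Hanan 1/12; Karim 1/6; Nabil 1/6; Rashida 1/12; Tariq 1/24; Zuhair 1/12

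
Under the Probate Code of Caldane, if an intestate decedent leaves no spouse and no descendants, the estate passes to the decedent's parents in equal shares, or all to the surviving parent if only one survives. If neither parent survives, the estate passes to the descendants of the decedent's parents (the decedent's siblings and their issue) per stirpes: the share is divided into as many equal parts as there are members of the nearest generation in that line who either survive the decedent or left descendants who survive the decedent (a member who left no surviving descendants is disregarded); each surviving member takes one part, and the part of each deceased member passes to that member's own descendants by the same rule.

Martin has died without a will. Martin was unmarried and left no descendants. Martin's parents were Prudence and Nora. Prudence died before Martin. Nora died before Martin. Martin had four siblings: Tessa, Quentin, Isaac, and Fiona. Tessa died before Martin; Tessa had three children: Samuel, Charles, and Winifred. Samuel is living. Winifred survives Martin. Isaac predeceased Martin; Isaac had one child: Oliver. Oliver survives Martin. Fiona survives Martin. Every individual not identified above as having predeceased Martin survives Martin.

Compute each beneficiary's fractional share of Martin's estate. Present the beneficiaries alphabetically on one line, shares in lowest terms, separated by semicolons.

Neither parent survives and there are no descendants, so the estate passes to Martin's siblings and their issue per stirpes.
The estate is divided into 4 equal shares of 1/4 among Tessa, Quentin, Isaac, Fiona.
Tessa predeceased; the 1/4 allotted to Tessa's branch passes to Tessa's issue by representation.
The 1/4 is divided into 3 equal shares of 1/12 among Samuel, Charles, Winifred.
Samuel is living and takes 1/12.
Charles is living and takes 1/12.
Winifred is living and takes 1/12.
Quentin is living and takes 1/4.
Isaac predeceased; the 1/4 allotted to Isaac's branch passes to Isaac's issue by representation.
Oliver is the sole taker at this level and receives the full 1/4.
Fiona is living and takes 1/4.

Charles 1/12; Fiona 1/4; Oliver 1/4; Quentin 1/4; Samuel 1/12; Winifred 1/12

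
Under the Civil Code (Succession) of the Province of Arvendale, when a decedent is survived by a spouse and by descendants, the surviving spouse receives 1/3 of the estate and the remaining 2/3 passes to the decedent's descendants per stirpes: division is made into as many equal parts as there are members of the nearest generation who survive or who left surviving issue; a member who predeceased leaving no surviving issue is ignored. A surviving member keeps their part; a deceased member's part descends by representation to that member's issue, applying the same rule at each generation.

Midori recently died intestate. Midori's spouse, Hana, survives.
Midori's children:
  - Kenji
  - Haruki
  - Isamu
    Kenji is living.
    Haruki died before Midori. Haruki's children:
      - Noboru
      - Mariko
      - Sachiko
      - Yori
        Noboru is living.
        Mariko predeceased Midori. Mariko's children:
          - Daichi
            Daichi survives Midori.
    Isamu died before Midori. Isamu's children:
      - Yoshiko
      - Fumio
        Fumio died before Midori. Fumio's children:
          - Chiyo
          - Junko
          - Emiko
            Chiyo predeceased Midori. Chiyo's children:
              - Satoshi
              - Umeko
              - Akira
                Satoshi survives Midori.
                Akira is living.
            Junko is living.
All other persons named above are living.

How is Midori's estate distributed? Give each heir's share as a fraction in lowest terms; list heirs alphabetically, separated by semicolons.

Akira 1/81; Daichi 1/18; Emiko 1/27; Hana 1/3; Junko 1/27; Kenji 2/9; Noboru 1/18; Sachiko 1/18; Satoshi 1/81; Umeko 1/81; Yori 1/18; Yoshiko 1/9

Hana, as surviving spouse, takes 1/3.
The remaining 2/3 passes to Midori's descendants per stirpes.
The 2/3 is divided into 3 equal shares of 2/9 among Kenji, Haruki, Isamu.
Kenji is living and takes 2/9.
Haruki predeceased; the 2/9 allotted to Haruki's branch passes to Haruki's issue by representation.
The 2/9 is divided into 4 equal shares of 1/18 among Noboru, Mariko, Sachiko, Yori.
Noboru is living and takes 1/18.
Mariko predeceased; the 1/18 allotted to Mariko's branch passes to Mariko's issue by representation.
Daichi is the sole taker at this level and receives the full 1/18.
Sachiko is living and takes 1/18.
Yori is living and takes 1/18.
Isamu predeceased; the 2/9 allotted to Isamu's branch passes to Isamu's issue by representation.
The 2/9 is divided into 2 equal shares of 1/9 among Yoshiko, Fumio.
Yoshiko is living and takes 1/9.
Fumio predeceased; the 1/9 allotted to Fumio's branch passes to Fumio's issue by representation.
The 1/9 is divided into 3 equal shares of 1/27 among Chiyo, Junko, Emiko.
Chiyo predeceased; the 1/27 allotted to Chiyo's branch passes to Chiyo's issue by representation.
The 1/27 is divided into 3 equal shares of 1/81 among Satoshi, Umeko, Akira.
Satoshi is living and takes 1/81.
Umeko is living and takes 1/81.
Akira is living and takes 1/81.
Junko is living and takes 1/27.
Emiko is living and takes 1/27.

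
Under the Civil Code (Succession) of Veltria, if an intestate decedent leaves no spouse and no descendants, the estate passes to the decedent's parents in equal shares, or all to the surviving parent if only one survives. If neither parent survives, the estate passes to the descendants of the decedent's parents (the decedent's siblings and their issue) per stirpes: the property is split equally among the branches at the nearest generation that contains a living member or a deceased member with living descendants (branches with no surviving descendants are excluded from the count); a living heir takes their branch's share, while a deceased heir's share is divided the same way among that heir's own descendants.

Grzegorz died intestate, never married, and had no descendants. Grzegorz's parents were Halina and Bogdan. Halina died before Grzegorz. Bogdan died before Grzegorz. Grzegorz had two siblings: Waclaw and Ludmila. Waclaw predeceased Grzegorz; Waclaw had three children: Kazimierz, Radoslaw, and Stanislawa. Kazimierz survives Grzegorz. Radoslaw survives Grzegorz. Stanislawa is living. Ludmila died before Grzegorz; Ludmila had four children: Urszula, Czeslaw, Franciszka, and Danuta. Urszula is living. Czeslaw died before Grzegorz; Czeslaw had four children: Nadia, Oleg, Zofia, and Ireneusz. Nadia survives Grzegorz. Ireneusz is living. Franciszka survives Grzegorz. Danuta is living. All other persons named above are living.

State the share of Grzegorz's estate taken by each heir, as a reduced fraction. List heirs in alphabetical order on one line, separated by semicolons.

Danuta 1/8; Franciszka 1/8; Ireneusz 1/32; Kazimierz 1/6; Nadia 1/32; Oleg 1/32; Radoslaw 1/6; Stanislawa 1/6; Urszula 1/8; Zofia 1/32

Neither parent survives and there are no descendants, so the estate passes to Grzegorz's siblings and their issue per stirpes.
The estate is divided into 2 equal shares of 1/2 among Waclaw, Ludmila.
Waclaw predeceased; the 1/2 allotted to Waclaw's branch passes to Waclaw's issue by representation.
The 1/2 is divided into 3 equal shares of 1/6 among Kazimierz, Radoslaw, Stanislawa.
Kazimierz is living and takes 1/6.
Radoslaw is living and takes 1/6.
Stanislawa is living and takes 1/6.
Ludmila predeceased; the 1/2 allotted to Ludmila's branch passes to Ludmila's issue by representation.
The 1/2 is divided into 4 equal shares of 1/8 among Urszula, Czeslaw, Franciszka, Danuta.
Urszula is living and takes 1/8.
Czeslaw predeceased; the 1/8 allotted to Czeslaw's branch passes to Czeslaw's issue by representation.
The 1/8 is divided into 4 equal shares of 1/32 among Nadia, Oleg, Zofia, Ireneusz.
Nadia is living and takes 1/32.
Oleg is living and takes 1/32.
Zofia is living and takes 1/32.
Ireneusz is living and takes 1/32.
Franciszka is living and takes 1/8.
Danuta is living and takes 1/8.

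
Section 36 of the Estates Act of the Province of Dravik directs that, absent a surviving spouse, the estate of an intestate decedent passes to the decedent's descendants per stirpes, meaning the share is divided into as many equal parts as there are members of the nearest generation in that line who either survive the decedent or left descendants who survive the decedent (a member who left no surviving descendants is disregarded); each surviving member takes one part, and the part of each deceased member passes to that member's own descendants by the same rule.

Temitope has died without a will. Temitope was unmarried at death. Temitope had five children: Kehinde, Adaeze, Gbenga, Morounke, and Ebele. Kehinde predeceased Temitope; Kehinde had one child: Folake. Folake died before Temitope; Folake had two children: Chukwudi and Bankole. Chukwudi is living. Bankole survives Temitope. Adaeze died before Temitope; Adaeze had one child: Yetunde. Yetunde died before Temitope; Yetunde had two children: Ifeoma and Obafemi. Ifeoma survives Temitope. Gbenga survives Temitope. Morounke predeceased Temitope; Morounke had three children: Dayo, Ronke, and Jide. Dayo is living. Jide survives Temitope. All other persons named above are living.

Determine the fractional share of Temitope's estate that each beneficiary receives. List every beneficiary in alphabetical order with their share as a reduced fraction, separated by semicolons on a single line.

There is no surviving spouse, so the entire estate passes to Temitope's descendants per stirpes.
The estate is divided into 5 equal shares of 1/5 among Kehinde, Adaeze, Gbenga, Morounke, Ebele.
Kehinde predeceased; the 1/5 allotted to Kehinde's branch passes to Kehinde's issue by representation.
Folake's line is the sole branch at this level, so the full 1/5 passes to Folake's issue by representation.
The 1/5 is divided into 2 equal shares of 1/10 among Chukwudi, Bankole.
Chukwudi is living and takes 1/10.
Bankole is living and takes 1/10.
Adaeze predeceased; the 1/5 allotted to Adaeze's branch passes to Adaeze's issue by representation.
Yetunde's line is the sole branch at this level, so the full 1/5 passes to Yetunde's issue by representation.
The 1/5 is divided into 2 equal shares of 1/10 among Ifeoma, Obafemi.
Ifeoma is living and takes 1/10.
Obafemi is living and takes 1/10.
Gbenga is living and takes 1/5.
Morounke predeceased; the 1/5 allotted to Morounke's branch passes to Morounke's issue by representation.
The 1/5 is divided into 3 equal shares of 1/15 among Dayo, Ronke, Jide.
Dayo is living and takes 1/15.
Ronke is living and takes 1/15.
Jide is living and takes 1/15.
Ebele is living and takes 1/5.

Bankole 1/10; Chukwudi 1/10; Dayo 1/15; Ebele 1/5; Gbenga 1/5; Ifeoma 1/10; Jide 1/15; Obafemi 1/10; Ronke 1/15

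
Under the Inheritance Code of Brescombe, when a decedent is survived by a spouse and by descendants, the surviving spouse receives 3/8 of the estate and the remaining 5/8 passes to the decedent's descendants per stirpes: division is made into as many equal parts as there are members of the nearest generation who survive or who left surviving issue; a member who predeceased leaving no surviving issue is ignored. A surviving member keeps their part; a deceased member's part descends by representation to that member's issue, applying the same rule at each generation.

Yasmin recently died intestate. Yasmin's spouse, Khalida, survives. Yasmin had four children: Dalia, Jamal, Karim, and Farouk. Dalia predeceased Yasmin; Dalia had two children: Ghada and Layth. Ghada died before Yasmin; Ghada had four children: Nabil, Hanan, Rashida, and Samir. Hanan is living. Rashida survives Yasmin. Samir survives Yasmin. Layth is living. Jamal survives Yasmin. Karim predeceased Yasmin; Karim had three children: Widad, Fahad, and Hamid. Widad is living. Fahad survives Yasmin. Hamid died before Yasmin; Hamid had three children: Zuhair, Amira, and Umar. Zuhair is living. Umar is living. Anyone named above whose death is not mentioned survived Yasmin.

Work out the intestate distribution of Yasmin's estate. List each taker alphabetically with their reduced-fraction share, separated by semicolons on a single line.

Amira 5/288; Fahad 5/96; Farouk 5/32; Hanan 5/256; Jamal 5/32; Khalida 3/8; Layth 5/64; Nabil 5/256; Rashida 5/256; Samir 5/256; Umar 5/288; Widad 5/96; Zuhair 5/288

Khalida, as surviving spouse, takes 3/8.
The remaining 5/8 passes to Yasmin's descendants per stirpes.
The 5/8 is divided into 4 equal shares of 5/32 among Dalia, Jamal, Karim, Farouk.
Dalia predeceased; the 5/32 allotted to Dalia's branch passes to Dalia's issue by representation.
The 5/32 is divided into 2 equal shares of 5/64 among Ghada, Layth.
Ghada predeceased; the 5/64 allotted to Ghada's branch passes to Ghada's issue by representation.
The 5/64 is divided into 4 equal shares of 5/256 among Nabil, Hanan, Rashida, Samir.
Nabil is living and takes 5/256.
Hanan is living and takes 5/256.
Rashida is living and takes 5/256.
Samir is living and takes 5/256.
Layth is living and takes 5/64.
Jamal is living and takes 5/32.
Karim predeceased; the 5/32 allotted to Karim's branch passes to Karim's issue by representation.
The 5/32 is divided into 3 equal shares of 5/96 among Widad, Fahad, Hamid.
Widad is living and takes 5/96.
Fahad is living and takes 5/96.
Hamid predeceased; the 5/96 allotted to Hamid's branch passes to Hamid's issue by representation.
The 5/96 is divided into 3 equal shares of 5/288 among Zuhair, Amira, Umar.
Zuhair is living and takes 5/288.
Amira is living and takes 5/288.
Umar is living and takes 5/288.
Farouk is living and takes 5/32.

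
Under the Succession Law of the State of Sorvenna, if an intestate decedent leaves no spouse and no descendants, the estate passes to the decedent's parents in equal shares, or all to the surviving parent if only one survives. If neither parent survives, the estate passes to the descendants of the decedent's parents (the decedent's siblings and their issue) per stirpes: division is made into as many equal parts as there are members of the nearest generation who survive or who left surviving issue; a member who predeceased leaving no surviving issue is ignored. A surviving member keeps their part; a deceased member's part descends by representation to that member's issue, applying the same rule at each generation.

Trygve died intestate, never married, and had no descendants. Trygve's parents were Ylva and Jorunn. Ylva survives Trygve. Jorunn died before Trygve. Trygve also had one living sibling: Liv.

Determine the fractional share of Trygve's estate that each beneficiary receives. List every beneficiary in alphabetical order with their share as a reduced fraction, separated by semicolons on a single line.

Ylva 1

Only one parent, Ylva, survives, so Ylva takes the entire estate. The siblings take nothing because a surviving parent has priority.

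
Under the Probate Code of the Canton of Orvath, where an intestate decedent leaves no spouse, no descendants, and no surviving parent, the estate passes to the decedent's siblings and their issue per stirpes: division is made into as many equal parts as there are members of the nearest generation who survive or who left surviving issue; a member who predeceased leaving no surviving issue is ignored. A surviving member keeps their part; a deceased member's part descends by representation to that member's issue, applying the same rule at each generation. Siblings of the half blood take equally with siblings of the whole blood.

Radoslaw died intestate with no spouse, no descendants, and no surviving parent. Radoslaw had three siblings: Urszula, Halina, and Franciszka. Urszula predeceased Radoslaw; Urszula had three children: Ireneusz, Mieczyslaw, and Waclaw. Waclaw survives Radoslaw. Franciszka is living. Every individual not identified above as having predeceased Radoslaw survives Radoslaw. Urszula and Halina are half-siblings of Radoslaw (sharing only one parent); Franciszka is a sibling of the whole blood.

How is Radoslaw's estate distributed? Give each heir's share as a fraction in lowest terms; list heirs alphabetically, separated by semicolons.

Franciszka 1/3; Halina 1/3; Ireneusz 1/9; Mieczyslaw 1/9; Waclaw 1/9

No spouse, descendants, or parent survives, so the estate passes to Radoslaw's siblings per stirpes.
Half-blood and whole-blood siblings take equally under the stated rule.
The estate is divided into 3 equal shares of 1/3 among Urszula, Halina, Franciszka.
Urszula predeceased; the 1/3 allotted to Urszula's branch passes to Urszula's issue by representation.
The 1/3 is divided into 3 equal shares of 1/9 among Ireneusz, Mieczyslaw, Waclaw.
Ireneusz is living and takes 1/9.
Mieczyslaw is living and takes 1/9.
Waclaw is living and takes 1/9.
Halina is living and takes 1/3.
Franciszka is living and takes 1/3.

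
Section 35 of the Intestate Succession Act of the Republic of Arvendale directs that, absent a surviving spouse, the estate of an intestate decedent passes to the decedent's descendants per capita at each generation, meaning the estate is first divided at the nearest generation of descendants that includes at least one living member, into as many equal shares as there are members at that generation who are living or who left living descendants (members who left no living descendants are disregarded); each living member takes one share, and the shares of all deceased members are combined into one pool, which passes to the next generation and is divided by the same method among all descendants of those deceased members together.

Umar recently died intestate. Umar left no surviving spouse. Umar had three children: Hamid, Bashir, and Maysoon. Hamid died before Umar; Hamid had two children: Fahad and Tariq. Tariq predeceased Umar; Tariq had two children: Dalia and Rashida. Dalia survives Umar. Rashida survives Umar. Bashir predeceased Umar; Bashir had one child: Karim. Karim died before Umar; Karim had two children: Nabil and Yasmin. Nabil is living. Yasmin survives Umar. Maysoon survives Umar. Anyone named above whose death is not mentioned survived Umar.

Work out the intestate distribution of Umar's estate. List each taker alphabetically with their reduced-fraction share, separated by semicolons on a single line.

There is no surviving spouse, so the entire estate passes to Umar's descendants per capita at each generation.
At generation 1 (Hamid, Bashir, Maysoon) there are 3 shares of (1)/3 = 1/3 each.
Living: Maysoon — each takes 1/3.
Deceased: Hamid and Bashir. Their combined 2/3 is pooled and carried to generation 2.
At generation 2 (Fahad, Tariq, Karim) there are 3 shares of (2/3)/3 = 2/9 each.
Living: Fahad — each takes 2/9.
Deceased: Tariq and Karim. Their combined 4/9 is pooled and carried to generation 3.
At generation 3 (Dalia, Rashida, Nabil, Yasmin) there are 4 shares of (4/9)/4 = 1/9 each.
Living: Dalia, Rashida, Nabil, and Yasmin — each takes 1/9.

Dalia 1/9; Fahad 2/9; Maysoon 1/3; Nabil 1/9; Rashida 1/9; Yasmin 1/9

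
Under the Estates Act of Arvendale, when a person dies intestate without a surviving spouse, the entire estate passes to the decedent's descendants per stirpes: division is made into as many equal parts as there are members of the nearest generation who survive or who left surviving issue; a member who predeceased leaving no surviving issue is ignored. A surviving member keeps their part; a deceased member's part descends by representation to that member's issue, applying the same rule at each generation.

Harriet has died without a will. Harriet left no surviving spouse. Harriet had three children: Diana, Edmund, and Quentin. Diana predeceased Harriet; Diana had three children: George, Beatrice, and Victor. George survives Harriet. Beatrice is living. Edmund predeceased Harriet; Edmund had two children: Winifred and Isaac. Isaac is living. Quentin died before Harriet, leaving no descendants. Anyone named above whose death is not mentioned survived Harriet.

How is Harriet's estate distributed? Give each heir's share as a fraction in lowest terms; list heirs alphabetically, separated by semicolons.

There is no surviving spouse, so the entire estate passes to Harriet's descendants per stirpes.
Quentin left no surviving issue, so that branch lapses and is disregarded.
The estate is divided into 2 equal shares of 1/2 among Diana, Edmund.
Diana predeceased; the 1/2 allotted to Diana's branch passes to Diana's issue by representation.
The 1/2 is divided into 3 equal shares of 1/6 among George, Beatrice, Victor.
George is living and takes 1/6.
Beatrice is living and takes 1/6.
Victor is living and takes 1/6.
Edmund predeceased; the 1/2 allotted to Edmund's branch passes to Edmund's issue by representation.
The 1/2 is divided into 2 equal shares of 1/4 among Winifred, Isaac.
Winifred is living and takes 1/4.
Isaac is living and takes 1/4.

Beatrice 1/6; George 1/6; Isaac 1/4; Victor 1/6; Winifred 1/4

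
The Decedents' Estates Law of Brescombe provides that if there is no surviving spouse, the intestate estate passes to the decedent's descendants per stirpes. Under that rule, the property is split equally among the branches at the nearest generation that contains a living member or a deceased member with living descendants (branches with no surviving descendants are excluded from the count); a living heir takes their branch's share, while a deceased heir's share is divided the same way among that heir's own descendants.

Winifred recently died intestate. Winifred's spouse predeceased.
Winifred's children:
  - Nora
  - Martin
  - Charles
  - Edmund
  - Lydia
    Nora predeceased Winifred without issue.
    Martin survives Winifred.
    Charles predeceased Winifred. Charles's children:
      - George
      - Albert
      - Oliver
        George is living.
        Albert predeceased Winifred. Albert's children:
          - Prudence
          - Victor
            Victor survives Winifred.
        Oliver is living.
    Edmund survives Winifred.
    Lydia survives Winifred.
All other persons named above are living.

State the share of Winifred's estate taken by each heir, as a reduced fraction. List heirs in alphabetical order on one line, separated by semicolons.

Edmund 1/4; George 1/12; Lydia 1/4; Martin 1/4; Oliver 1/12; Prudence 1/24; Victor 1/24

There is no surviving spouse, so the entire estate passes to Winifred's descendants per stirpes.
Nora left no surviving issue, so that branch lapses and is disregarded.
The estate is divided into 4 equal shares of 1/4 among Martin, Charles, Edmund, Lydia.
Martin is living and takes 1/4.
Charles predeceased; the 1/4 allotted to Charles's branch passes to Charles's issue by representation.
The 1/4 is divided into 3 equal shares of 1/12 among George, Albert, Oliver.
George is living and takes 1/12.
Albert predeceased; the 1/12 allotted to Albert's branch passes to Albert's issue by representation.
The 1/12 is divided into 2 equal shares of 1/24 among Prudence, Victor.
Prudence is living and takes 1/24.
Victor is living and takes 1/24.
Oliver is living and takes 1/12.
Edmund is living and takes 1/4.
Lydia is living and takes 1/4.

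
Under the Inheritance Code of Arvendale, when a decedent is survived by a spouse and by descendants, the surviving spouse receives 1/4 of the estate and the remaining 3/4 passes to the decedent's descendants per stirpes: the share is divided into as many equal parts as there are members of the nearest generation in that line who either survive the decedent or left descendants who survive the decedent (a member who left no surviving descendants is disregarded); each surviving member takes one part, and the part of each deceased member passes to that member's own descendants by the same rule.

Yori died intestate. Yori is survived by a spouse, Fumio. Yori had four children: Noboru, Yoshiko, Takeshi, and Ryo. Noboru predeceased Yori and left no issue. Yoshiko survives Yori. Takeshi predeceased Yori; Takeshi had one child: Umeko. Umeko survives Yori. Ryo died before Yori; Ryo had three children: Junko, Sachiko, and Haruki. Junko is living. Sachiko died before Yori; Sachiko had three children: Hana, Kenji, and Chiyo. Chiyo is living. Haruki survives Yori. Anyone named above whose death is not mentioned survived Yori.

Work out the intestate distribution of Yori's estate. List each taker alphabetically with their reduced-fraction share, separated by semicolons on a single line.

Chiyo 1/36; Fumio 1/4; Hana 1/36; Haruki 1/12; Junko 1/12; Kenji 1/36; Umeko 1/4; Yoshiko 1/4

Fumio, as surviving spouse, takes 1/4.
The remaining 3/4 passes to Yori's descendants per stirpes.
Noboru left no surviving issue, so that branch lapses and is disregarded.
The 3/4 is divided into 3 equal shares of 1/4 among Yoshiko, Takeshi, Ryo.
Yoshiko is living and takes 1/4.
Takeshi predeceased; the 1/4 allotted to Takeshi's branch passes to Takeshi's issue by representation.
Umeko is the sole taker at this level and receives the full 1/4.
Ryo predeceased; the 1/4 allotted to Ryo's branch passes to Ryo's issue by representation.
The 1/4 is divided into 3 equal shares of 1/12 among Junko, Sachiko, Haruki.
Junko is living and takes 1/12.
Sachiko predeceased; the 1/12 allotted to Sachiko's branch passes to Sachiko's issue by representation.
The 1/12 is divided into 3 equal shares of 1/36 among Hana, Kenji, Chiyo.
Hana is living and takes 1/36.
Kenji is living and takes 1/36.
Chiyo is living and takes 1/36.
Haruki is living and takes 1/12.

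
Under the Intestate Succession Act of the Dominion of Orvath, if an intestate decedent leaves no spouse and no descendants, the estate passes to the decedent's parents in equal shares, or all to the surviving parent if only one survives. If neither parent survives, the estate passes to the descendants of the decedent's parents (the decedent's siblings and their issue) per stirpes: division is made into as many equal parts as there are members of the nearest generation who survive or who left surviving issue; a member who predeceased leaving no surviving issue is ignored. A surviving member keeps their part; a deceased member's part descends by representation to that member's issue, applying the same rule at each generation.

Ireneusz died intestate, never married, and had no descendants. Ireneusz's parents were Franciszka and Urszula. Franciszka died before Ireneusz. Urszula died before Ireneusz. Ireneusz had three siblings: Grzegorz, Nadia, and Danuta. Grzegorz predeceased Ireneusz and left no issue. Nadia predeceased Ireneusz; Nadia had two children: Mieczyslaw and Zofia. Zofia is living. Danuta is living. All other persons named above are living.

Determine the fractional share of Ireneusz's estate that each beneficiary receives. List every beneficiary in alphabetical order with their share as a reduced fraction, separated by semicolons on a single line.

Danuta 1/2; Mieczyslaw 1/4; Zofia 1/4

Neither parent survives and there are no descendants, so the estate passes to Ireneusz's siblings and their issue per stirpes.
Grzegorz left no surviving issue, so that branch lapses and is disregarded.
The estate is divided into 2 equal shares of 1/2 among Nadia, Danuta.
Nadia predeceased; the 1/2 allotted to Nadia's branch passes to Nadia's issue by representation.
The 1/2 is divided into 2 equal shares of 1/4 among Mieczyslaw, Zofia.
Mieczyslaw is living and takes 1/4.
Zofia is living and takes 1/4.
Danuta is living and takes 1/2.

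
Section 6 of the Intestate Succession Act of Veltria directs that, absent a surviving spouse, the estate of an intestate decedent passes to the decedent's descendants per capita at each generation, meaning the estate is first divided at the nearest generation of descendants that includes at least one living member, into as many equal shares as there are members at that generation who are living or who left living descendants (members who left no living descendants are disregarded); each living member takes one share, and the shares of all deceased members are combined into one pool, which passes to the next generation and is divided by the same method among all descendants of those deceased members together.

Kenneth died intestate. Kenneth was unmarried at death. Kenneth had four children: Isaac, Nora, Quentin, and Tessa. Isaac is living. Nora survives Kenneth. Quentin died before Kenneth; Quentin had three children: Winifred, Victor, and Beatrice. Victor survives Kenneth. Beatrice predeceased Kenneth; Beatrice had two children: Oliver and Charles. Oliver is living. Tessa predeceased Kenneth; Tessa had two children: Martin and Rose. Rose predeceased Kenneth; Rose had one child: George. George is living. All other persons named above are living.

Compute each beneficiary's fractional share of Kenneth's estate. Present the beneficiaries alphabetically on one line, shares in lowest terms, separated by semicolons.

Charles 1/15; George 1/15; Isaac 1/4; Martin 1/10; Nora 1/4; Oliver 1/15; Victor 1/10; Winifred 1/10

There is no surviving spouse, so the entire estate passes to Kenneth's descendants per capita at each generation.
At generation 1 (Isaac, Nora, Quentin, Tessa) there are 4 shares of (1)/4 = 1/4 each.
Living: Isaac and Nora — each takes 1/4.
Deceased: Quentin and Tessa. Their combined 1/2 is pooled and carried to generation 2.
At generation 2 (Winifred, Victor, Beatrice, Martin, Rose) there are 5 shares of (1/2)/5 = 1/10 each.
Living: Winifred, Victor, and Martin — each takes 1/10.
Deceased: Beatrice and Rose. Their combined 1/5 is pooled and carried to generation 3.
At generation 3 (Oliver, Charles, George) there are 3 shares of (1/5)/3 = 1/15 each.
Living: Oliver, Charles, and George — each takes 1/15.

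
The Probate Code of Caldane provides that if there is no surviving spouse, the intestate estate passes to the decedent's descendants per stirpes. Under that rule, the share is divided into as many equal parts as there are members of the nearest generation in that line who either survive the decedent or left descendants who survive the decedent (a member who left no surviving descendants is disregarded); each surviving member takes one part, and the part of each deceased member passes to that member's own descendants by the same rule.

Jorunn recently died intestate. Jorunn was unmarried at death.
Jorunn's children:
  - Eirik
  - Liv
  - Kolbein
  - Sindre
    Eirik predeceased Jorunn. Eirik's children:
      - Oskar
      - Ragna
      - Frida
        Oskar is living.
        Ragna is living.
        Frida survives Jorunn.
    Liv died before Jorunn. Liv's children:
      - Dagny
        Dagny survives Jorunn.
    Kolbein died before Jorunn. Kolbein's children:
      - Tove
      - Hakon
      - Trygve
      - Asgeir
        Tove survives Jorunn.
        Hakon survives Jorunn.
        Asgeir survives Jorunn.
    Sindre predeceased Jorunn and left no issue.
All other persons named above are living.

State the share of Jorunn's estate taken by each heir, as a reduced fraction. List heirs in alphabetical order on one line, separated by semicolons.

Asgeir 1/12; Dagny 1/3; Frida 1/9; Hakon 1/12; Oskar 1/9; Ragna 1/9; Tove 1/12; Trygve 1/12

There is no surviving spouse, so the entire estate passes to Jorunn's descendants per stirpes.
Sindre left no surviving issue, so that branch lapses and is disregarded.
The estate is divided into 3 equal shares of 1/3 among Eirik, Liv, Kolbein.
Eirik predeceased; the 1/3 allotted to Eirik's branch passes to Eirik's issue by representation.
The 1/3 is divided into 3 equal shares of 1/9 among Oskar, Ragna, Frida.
Oskar is living and takes 1/9.
Ragna is living and takes 1/9.
Frida is living and takes 1/9.
Liv predeceased; the 1/3 allotted to Liv's branch passes to Liv's issue by representation.
Dagny is the sole taker at this level and receives the full 1/3.
Kolbein predeceased; the 1/3 allotted to Kolbein's branch passes to Kolbein's issue by representation.
The 1/3 is divided into 4 equal shares of 1/12 among Tove, Hakon, Trygve, Asgeir.
Tove is living and takes 1/12.
Hakon is living and takes 1/12.
Trygve is living and takes 1/12.
Asgeir is living and takes 1/12.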